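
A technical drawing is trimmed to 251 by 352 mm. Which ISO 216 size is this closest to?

B4 (250 × 353 mm)

Aspect ratio 352/251 ≈ 1.402 — close to the ISO √2 ≈ 1.414.
In the B-series (B0 = 1000 × 1414 mm): B4 = 250 × 353 mm.
Off by 2 mm total — nearest standard size.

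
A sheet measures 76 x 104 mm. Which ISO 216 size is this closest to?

Aspect ratio 104/76 ≈ 1.368 (ISO target is √2 ≈ 1.414).
In the A-series (A0 area = 1 m²): A7 = 74 × 105 mm.
Off by 3 mm total — nearest standard size.

A7 (74 × 105 mm)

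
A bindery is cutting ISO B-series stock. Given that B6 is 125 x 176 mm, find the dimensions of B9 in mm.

B7: ⌊176/2⌋ × 125 = 88 × 125 mm
B8: ⌊125/2⌋ × 88 = 62 × 88 mm
B9: ⌊88/2⌋ × 62 = 44 × 62 mm

44 × 62 mm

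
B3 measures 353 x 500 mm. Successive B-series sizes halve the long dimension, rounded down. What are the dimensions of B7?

88 × 125 mm

B4: ⌊500/2⌋ × 353 = 250 × 353 mm
B5: ⌊353/2⌋ × 250 = 176 × 250 mm
B6: ⌊250/2⌋ × 176 = 125 × 176 mm
B7: ⌊176/2⌋ × 125 = 88 × 125 mm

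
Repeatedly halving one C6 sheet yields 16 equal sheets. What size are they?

C10

16 = 2^4, so 4 halving steps.
C6 → C7 → … → C10 after 4 steps.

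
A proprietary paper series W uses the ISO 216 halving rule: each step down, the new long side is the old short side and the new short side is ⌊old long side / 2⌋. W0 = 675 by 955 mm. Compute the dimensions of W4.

W1: ⌊955/2⌋ × 675 = 477 × 675 mm
W2: ⌊675/2⌋ × 477 = 337 × 477 mm
W3: ⌊477/2⌋ × 337 = 238 × 337 mm
W4: ⌊337/2⌋ × 238 = 168 × 238 mm

168 × 238 mm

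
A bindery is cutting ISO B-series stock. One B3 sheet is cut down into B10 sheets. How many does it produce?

B3 = 353 × 500 mm; B10 = 31 × 44 mm.
Each halving step doubles the count; 7 steps from B3 to B10.
2^7 = 128.

128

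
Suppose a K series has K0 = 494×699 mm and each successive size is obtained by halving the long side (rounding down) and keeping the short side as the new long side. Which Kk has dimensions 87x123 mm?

K0: 494 × 699 mm
K1: 349 × 494 mm
K2: 247 × 349 mm
K3: 174 × 247 mm
K4: 123 × 174 mm
K5: 87 × 123 mm
K6: 61 × 87 mm
→ matches K5.

K5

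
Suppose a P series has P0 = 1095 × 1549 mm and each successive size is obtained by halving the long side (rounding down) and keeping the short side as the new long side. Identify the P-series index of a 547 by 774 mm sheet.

P2

P0: 1095 × 1549 mm
P1: 774 × 1095 mm
P2: 547 × 774 mm
P3: 387 × 547 mm
→ matches P2.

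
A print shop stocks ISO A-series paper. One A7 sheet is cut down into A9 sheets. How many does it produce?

A7 = 74 × 105 mm; A9 = 37 × 52 mm.
Each halving step doubles the count; 2 steps from A7 to A9.
2^2 = 4.

4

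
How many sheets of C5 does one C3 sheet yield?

Each ISO step halves the sheet: 1 × C3 → 2 × C4 → 4 × C5
From C3 to C5 is 2 halving steps: 2^2 = 4.

4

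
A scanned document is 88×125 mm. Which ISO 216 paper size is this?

Aspect ratio 125/88 ≈ 1.420 — close to the ISO √2 ≈ 1.414.
In the B-series (B0 = 1000 × 1414 mm): B7 = 88 × 125 mm.

B7 (88 × 125 mm)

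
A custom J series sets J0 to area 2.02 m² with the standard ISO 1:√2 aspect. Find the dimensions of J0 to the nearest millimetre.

Let the short side be w mm. Then w · w√2 = 2.02 m² = 2,020,000 mm².
w² = 2,020,000/√2, so w ≈ 1195.1 mm; long side = w√2 ≈ 1690.2 mm.

1195 × 1690 mm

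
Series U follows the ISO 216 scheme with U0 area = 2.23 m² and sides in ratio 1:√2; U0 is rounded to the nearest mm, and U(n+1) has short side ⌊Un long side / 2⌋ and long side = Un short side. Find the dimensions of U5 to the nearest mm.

Let U0's short side be w mm. w · w√2 = 2.23 m² = 2,230,000 mm², so w ≈ 1255.7 mm and w√2 ≈ 1775.9 mm → U0 = 1256 × 1776 mm.
U1: ⌊1776/2⌋ × 1256 = 888 × 1256 mm
U2: ⌊1256/2⌋ × 888 = 628 × 888 mm
U3: ⌊888/2⌋ × 628 = 444 × 628 mm
U4: ⌊628/2⌋ × 444 = 314 × 444 mm
U5: ⌊444/2⌋ × 314 = 222 × 314 mm

222 × 314 mm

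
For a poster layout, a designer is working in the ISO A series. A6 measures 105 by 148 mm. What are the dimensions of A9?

A7: ⌊148/2⌋ × 105 = 74 × 105 mm
A8: ⌊105/2⌋ × 74 = 52 × 74 mm
A9: ⌊74/2⌋ × 52 = 37 × 52 mm

37 × 52 mm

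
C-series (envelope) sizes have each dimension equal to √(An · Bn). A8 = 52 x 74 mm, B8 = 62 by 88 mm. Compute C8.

Short side: √(52 · 62) = √3224 ≈ 56.8 → 57 mm
Long side: √(74 · 88) = √6512 ≈ 80.7 → 81 mm

57 × 81 mm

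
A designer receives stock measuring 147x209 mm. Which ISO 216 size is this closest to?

A5 (148 × 210 mm)

Aspect ratio 209/147 ≈ 1.422 — close to the ISO √2 ≈ 1.414.
In the A-series (A0 area = 1 m²): A5 = 148 × 210 mm.
Off by 2 mm total — nearest standard size.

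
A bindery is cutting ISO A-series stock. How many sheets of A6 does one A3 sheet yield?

Each ISO step halves the sheet: 1 × A3 → 2 × A4 → 4 × A5 → 8 × A6
From A3 to A6 is 3 halving steps: 2^3 = 8.

8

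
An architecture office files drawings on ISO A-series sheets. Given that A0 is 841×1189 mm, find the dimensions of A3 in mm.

297 × 420 mm

A1: ⌊1189/2⌋ × 841 = 594 × 841 mm
A2: ⌊841/2⌋ × 594 = 420 × 594 mm
A3: ⌊594/2⌋ × 420 = 297 × 420 mm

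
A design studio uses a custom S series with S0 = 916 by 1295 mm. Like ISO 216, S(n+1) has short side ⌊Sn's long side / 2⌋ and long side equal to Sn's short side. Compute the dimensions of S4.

S1 = 647 × 916 mm (from S0 by 1 halving).
S2: ⌊916/2⌋ × 647 = 458 × 647 mm
S3: ⌊647/2⌋ × 458 = 323 × 458 mm
S4: ⌊458/2⌋ × 323 = 229 × 323 mm

229 × 323 mm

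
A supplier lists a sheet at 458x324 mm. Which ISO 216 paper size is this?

Aspect ratio 458/324 ≈ 1.414 — close to the ISO √2 ≈ 1.414.
In the C-series (envelope sizes, between A and B): C3 = 324 × 458 mm.

C3 (324 × 458 mm)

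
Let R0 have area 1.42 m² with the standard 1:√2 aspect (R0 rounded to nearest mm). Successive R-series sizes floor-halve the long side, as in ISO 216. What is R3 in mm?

354 × 501 mm

Let R0's short side be w mm. w · w√2 = 1.42 m² = 1,420,000 mm², so w ≈ 1002.0 mm and w√2 ≈ 1417.1 mm → R0 = 1002 × 1417 mm.
R1: ⌊1417/2⌋ × 1002 = 708 × 1002 mm
R2: ⌊1002/2⌋ × 708 = 501 × 708 mm
R3: ⌊708/2⌋ × 501 = 354 × 501 mm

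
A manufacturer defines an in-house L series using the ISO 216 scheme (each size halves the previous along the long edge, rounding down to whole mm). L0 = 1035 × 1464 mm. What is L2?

L1: ⌊1464/2⌋ × 1035 = 732 × 1035 mm
L2: ⌊1035/2⌋ × 732 = 517 × 732 mm

517 × 732 mm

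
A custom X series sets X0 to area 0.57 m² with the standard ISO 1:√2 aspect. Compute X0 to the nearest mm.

635 × 898 mm

Let the short side be w mm. Then w · w√2 = 0.57 m² = 570,000 mm².
w² = 570,000/√2, so w ≈ 634.9 mm; long side = w√2 ≈ 897.8 mm.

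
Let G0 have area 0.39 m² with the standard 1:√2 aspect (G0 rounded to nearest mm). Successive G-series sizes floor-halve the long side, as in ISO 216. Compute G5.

92 × 131 mm

Let G0's short side be w mm. w · w√2 = 0.39 m² = 390,000 mm², so w ≈ 525.1 mm and w√2 ≈ 742.7 mm → G0 = 525 × 743 mm.
G1: ⌊743/2⌋ × 525 = 371 × 525 mm
G2: ⌊525/2⌋ × 371 = 262 × 371 mm
G3: ⌊371/2⌋ × 262 = 185 × 262 mm
G4: ⌊262/2⌋ × 185 = 131 × 185 mm
G5: ⌊185/2⌋ × 131 = 92 × 131 mm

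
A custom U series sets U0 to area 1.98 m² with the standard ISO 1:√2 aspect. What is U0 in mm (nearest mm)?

Let the short side be w mm. Then w · w√2 = 1.98 m² = 1,980,000 mm².
w² = 1,980,000/√2, so w ≈ 1183.2 mm; long side = w√2 ≈ 1673.4 mm.

1183 × 1673 mm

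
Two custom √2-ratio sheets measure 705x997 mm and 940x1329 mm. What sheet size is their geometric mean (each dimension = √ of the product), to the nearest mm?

Short side: √(705 · 940) = √662700 ≈ 814.1 → 814 mm
Long side: √(997 · 1329) = √1325013 ≈ 1151.1 → 1151 mm

814 × 1151 mm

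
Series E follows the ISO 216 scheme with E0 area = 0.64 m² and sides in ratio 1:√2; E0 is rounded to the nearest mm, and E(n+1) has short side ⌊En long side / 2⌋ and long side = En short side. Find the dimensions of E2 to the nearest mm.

Let E0's short side be w mm. w · w√2 = 0.64 m² = 640,000 mm², so w ≈ 672.7 mm and w√2 ≈ 951.4 mm → E0 = 673 × 951 mm.
E1: ⌊951/2⌋ × 673 = 475 × 673 mm
E2: ⌊673/2⌋ × 475 = 336 × 475 mm

336 × 475 mm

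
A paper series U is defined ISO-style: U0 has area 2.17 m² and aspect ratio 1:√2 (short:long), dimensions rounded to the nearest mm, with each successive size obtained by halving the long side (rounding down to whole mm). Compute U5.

Let U0's short side be w mm. w · w√2 = 2.17 m² = 2,170,000 mm², so w ≈ 1238.7 mm and w√2 ≈ 1751.8 mm → U0 = 1239 × 1752 mm.
U1: ⌊1752/2⌋ × 1239 = 876 × 1239 mm
U2: ⌊1239/2⌋ × 876 = 619 × 876 mm
U3: ⌊876/2⌋ × 619 = 438 × 619 mm
U4: ⌊619/2⌋ × 438 = 309 × 438 mm
U5: ⌊438/2⌋ × 309 = 219 × 309 mm

219 × 309 mm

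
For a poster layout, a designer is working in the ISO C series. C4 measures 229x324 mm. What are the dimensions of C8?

57 × 81 mm

C5: ⌊324/2⌋ × 229 = 162 × 229 mm
C6: ⌊229/2⌋ × 162 = 114 × 162 mm
C7: ⌊162/2⌋ × 114 = 81 × 114 mm
C8: ⌊114/2⌋ × 81 = 57 × 81 mm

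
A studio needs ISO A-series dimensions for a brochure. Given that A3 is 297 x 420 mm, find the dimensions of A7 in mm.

A4: ⌊420/2⌋ × 297 = 210 × 297 mm
A5: ⌊297/2⌋ × 210 = 148 × 210 mm
A6: ⌊210/2⌋ × 148 = 105 × 148 mm
A7: ⌊148/2⌋ × 105 = 74 × 105 mm

74 × 105 mm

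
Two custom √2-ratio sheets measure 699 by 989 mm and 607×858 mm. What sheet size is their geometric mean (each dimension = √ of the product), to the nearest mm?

651 × 921 mm

Short side: √(699 · 607) = √424293 ≈ 651.4 → 651 mm
Long side: √(989 · 858) = √848562 ≈ 921.2 → 921 mm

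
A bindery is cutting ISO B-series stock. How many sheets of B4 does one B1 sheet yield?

8

B1 = 707 × 1000 mm; B4 = 250 × 353 mm.
Each halving step doubles the count; 3 steps from B1 to B4.
2^3 = 8.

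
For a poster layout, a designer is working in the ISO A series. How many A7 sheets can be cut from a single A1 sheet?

Each ISO step halves the sheet: 1 × A1 → 2 × A2 → 4 × A3 → 8 × A4 → …
From A1 to A7 is 6 halving steps: 2^6 = 64.

64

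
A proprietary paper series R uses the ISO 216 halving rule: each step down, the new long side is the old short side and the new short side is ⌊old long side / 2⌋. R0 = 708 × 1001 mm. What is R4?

177 × 250 mm

R1: ⌊1001/2⌋ × 708 = 500 × 708 mm
R2: ⌊708/2⌋ × 500 = 354 × 500 mm
R3: ⌊500/2⌋ × 354 = 250 × 354 mm
R4: ⌊354/2⌋ × 250 = 177 × 250 mm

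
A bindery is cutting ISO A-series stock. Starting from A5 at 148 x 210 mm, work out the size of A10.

26 × 37 mm

A6: ⌊210/2⌋ × 148 = 105 × 148 mm
A7: ⌊148/2⌋ × 105 = 74 × 105 mm
A8: ⌊105/2⌋ × 74 = 52 × 74 mm
A9: ⌊74/2⌋ × 52 = 37 × 52 mm
A10: ⌊52/2⌋ × 37 = 26 × 37 mm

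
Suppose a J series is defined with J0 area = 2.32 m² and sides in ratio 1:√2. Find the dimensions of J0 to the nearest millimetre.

1281 × 1811 mm

Let the short side be w mm. Then w · w√2 = 2.32 m² = 2,320,000 mm².
w² = 2,320,000/√2, so w ≈ 1280.8 mm; long side = w√2 ≈ 1811.3 mm.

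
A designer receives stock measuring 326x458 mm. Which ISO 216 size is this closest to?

Aspect ratio 458/326 ≈ 1.405 — close to the ISO √2 ≈ 1.414.
In the C-series (envelope sizes, between A and B): C3 = 324 × 458 mm.
Off by 2 mm total — nearest standard size.

C3 (324 × 458 mm)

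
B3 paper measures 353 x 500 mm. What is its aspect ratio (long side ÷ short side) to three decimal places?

500 / 353 = 1.416
ISO 216 targets √2 ≈ 1.414; the +0.002 deviation is from mm rounding.

1.416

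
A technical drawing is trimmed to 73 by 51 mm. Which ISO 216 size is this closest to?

Aspect ratio 73/51 ≈ 1.431 (ISO target is √2 ≈ 1.414).
In the A-series (A0 area = 1 m²): A8 = 52 × 74 mm.
Off by 2 mm total — nearest standard size.

A8 (52 × 74 mm)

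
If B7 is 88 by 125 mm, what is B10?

31 × 44 mm

B8: ⌊125/2⌋ × 88 = 62 × 88 mm
B9: ⌊88/2⌋ × 62 = 44 × 62 mm
B10: ⌊62/2⌋ × 44 = 31 × 44 mm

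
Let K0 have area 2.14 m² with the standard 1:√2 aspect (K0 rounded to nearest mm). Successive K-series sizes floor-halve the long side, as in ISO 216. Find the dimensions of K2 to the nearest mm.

615 × 870 mm

Let K0's short side be w mm. w · w√2 = 2.14 m² = 2,140,000 mm², so w ≈ 1230.1 mm and w√2 ≈ 1739.7 mm → K0 = 1230 × 1740 mm.
K1: ⌊1740/2⌋ × 1230 = 870 × 1230 mm
K2: ⌊1230/2⌋ × 870 = 615 × 870 mm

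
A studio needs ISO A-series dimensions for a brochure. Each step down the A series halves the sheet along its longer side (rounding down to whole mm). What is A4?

A0 = 841 × 1189 mm (A0 has area 1 m², aspect 1:√2).
A1: ⌊1189/2⌋ × 841 = 594 × 841 mm
A2: ⌊841/2⌋ × 594 = 420 × 594 mm
A3: ⌊594/2⌋ × 420 = 297 × 420 mm
A4: ⌊420/2⌋ × 297 = 210 × 297 mm

210 × 297 mm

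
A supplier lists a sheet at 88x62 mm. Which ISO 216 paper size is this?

Aspect ratio 88/62 ≈ 1.419 — close to the ISO √2 ≈ 1.414.
In the B-series (B0 = 1000 × 1414 mm): B8 = 62 × 88 mm.

B8 (62 × 88 mm)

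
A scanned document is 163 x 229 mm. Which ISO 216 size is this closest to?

C5 (162 × 229 mm)

Aspect ratio 229/163 ≈ 1.405 — close to the ISO √2 ≈ 1.414.
In the C-series (envelope sizes, between A and B): C5 = 162 × 229 mm.
Off by 1 mm total — nearest standard size.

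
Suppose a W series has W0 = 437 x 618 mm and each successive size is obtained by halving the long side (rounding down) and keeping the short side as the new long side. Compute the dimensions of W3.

W1: ⌊618/2⌋ × 437 = 309 × 437 mm
W2: ⌊437/2⌋ × 309 = 218 × 309 mm
W3: ⌊309/2⌋ × 218 = 154 × 218 mm

154 × 218 mm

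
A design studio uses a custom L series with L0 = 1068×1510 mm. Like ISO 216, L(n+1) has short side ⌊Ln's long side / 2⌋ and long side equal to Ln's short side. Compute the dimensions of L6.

L1: ⌊1510/2⌋ × 1068 = 755 × 1068 mm
L2: ⌊1068/2⌋ × 755 = 534 × 755 mm
L3: ⌊755/2⌋ × 534 = 377 × 534 mm
L4: ⌊534/2⌋ × 377 = 267 × 377 mm
L5: ⌊377/2⌋ × 267 = 188 × 267 mm
L6: ⌊267/2⌋ × 188 = 133 × 188 mm

133 × 188 mm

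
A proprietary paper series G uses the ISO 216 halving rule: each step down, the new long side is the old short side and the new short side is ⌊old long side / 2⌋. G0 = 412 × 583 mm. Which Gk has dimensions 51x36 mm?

G7

G0: 412 × 583 mm
G1: 291 × 412 mm
G2: 206 × 291 mm
G3: 145 × 206 mm
G4: 103 × 145 mm
G5: 72 × 103 mm
G6: 51 × 72 mm
G7: 36 × 51 mm
G8: 25 × 36 mm
→ matches G7.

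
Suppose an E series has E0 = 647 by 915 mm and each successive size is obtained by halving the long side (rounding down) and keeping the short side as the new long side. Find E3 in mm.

E1: ⌊915/2⌋ × 647 = 457 × 647 mm
E2: ⌊647/2⌋ × 457 = 323 × 457 mm
E3: ⌊457/2⌋ × 323 = 228 × 323 mm

228 × 323 mm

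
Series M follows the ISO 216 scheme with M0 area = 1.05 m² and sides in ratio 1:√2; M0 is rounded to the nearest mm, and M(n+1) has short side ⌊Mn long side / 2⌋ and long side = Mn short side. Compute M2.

431 × 609 mm

Let M0's short side be w mm. w · w√2 = 1.05 m² = 1,050,000 mm², so w ≈ 861.7 mm and w√2 ≈ 1218.6 mm → M0 = 862 × 1219 mm.
M1: ⌊1219/2⌋ × 862 = 609 × 862 mm
M2: ⌊862/2⌋ × 609 = 431 × 609 mm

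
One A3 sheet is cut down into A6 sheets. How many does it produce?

A3 = 297 × 420 mm; A6 = 105 × 148 mm.
Each halving step doubles the count; 3 steps from A3 to A6.
2^3 = 8.

8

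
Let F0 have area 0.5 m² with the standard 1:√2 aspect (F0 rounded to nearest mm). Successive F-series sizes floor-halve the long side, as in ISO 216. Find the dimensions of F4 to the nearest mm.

148 × 210 mm

Let F0's short side be w mm. w · w√2 = 0.5 m² = 500,000 mm², so w ≈ 594.6 mm and w√2 ≈ 840.9 mm → F0 = 595 × 841 mm.
F1: ⌊841/2⌋ × 595 = 420 × 595 mm
F2: ⌊595/2⌋ × 420 = 297 × 420 mm
F3: ⌊420/2⌋ × 297 = 210 × 297 mm
F4: ⌊297/2⌋ × 210 = 148 × 210 mm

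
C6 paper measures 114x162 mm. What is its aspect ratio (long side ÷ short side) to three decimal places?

162 / 114 = 1.421
ISO 216 targets √2 ≈ 1.414; the +0.007 deviation is from mm rounding.

1.421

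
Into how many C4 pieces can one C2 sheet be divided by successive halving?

4

Each ISO step halves the sheet: 1 × C2 → 2 × C3 → 4 × C4
From C2 to C4 is 2 halving steps: 2^2 = 4.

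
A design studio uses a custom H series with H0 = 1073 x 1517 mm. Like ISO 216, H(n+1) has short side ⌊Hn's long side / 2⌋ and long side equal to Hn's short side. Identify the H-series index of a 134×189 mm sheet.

H6

H0: 1073 × 1517 mm
H1: 758 × 1073 mm
H2: 536 × 758 mm
H3: 379 × 536 mm
H4: 268 × 379 mm
H5: 189 × 268 mm
H6: 134 × 189 mm
H7: 94 × 134 mm
→ matches H6.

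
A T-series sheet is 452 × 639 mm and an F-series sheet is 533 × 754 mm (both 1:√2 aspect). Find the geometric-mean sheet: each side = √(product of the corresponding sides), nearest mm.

491 × 694 mm

Short side: √(452 · 533) = √240916 ≈ 490.8 → 491 mm
Long side: √(639 · 754) = √481806 ≈ 694.1 → 694 mm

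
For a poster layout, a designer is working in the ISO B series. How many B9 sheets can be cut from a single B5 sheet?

16

Each ISO step halves the sheet: 1 × B5 → 2 × B6 → 4 × B7 → 8 × B8 → …
From B5 to B9 is 4 halving steps: 2^4 = 16.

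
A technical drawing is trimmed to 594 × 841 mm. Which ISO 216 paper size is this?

A1 (594 × 841 mm)

Aspect ratio 841/594 ≈ 1.416 — close to the ISO √2 ≈ 1.414.
In the A-series (A0 area = 1 m²): A1 = 594 × 841 mm.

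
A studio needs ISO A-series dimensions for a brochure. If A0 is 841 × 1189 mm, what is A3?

A1: ⌊1189/2⌋ × 841 = 594 × 841 mm
A2: ⌊841/2⌋ × 594 = 420 × 594 mm
A3: ⌊594/2⌋ × 420 = 297 × 420 mm

297 × 420 mm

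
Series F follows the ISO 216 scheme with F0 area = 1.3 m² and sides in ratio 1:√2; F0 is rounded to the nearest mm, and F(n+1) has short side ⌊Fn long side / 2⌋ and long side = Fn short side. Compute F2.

Let F0's short side be w mm. w · w√2 = 1.3 m² = 1,300,000 mm², so w ≈ 958.8 mm and w√2 ≈ 1355.9 mm → F0 = 959 × 1356 mm.
F1: ⌊1356/2⌋ × 959 = 678 × 959 mm
F2: ⌊959/2⌋ × 678 = 479 × 678 mm

479 × 678 mm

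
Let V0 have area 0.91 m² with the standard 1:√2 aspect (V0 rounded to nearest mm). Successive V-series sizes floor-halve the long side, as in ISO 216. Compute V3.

Let V0's short side be w mm. w · w√2 = 0.91 m² = 910,000 mm², so w ≈ 802.2 mm and w√2 ≈ 1134.4 mm → V0 = 802 × 1134 mm.
V1: ⌊1134/2⌋ × 802 = 567 × 802 mm
V2: ⌊802/2⌋ × 567 = 401 × 567 mm
V3: ⌊567/2⌋ × 401 = 283 × 401 mm

283 × 401 mm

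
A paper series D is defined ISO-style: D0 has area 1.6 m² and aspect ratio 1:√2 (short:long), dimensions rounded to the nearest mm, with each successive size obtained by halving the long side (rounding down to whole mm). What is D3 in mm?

376 × 532 mm

Let D0's short side be w mm. w · w√2 = 1.6 m² = 1,600,000 mm², so w ≈ 1063.7 mm and w√2 ≈ 1504.2 mm → D0 = 1064 × 1504 mm.
D1: ⌊1504/2⌋ × 1064 = 752 × 1064 mm
D2: ⌊1064/2⌋ × 752 = 532 × 752 mm
D3: ⌊752/2⌋ × 532 = 376 × 532 mm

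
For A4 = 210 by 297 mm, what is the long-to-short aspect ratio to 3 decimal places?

1.414

297 / 210 = 1.414
Matches √2 ≈ 1.414 — the ISO 216 defining ratio.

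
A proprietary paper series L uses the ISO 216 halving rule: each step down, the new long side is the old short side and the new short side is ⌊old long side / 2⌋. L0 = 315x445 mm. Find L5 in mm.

55 × 78 mm

L1 = 222 × 315 mm (from L0 by 1 halving).
L2: ⌊315/2⌋ × 222 = 157 × 222 mm
L3: ⌊222/2⌋ × 157 = 111 × 157 mm
L4: ⌊157/2⌋ × 111 = 78 × 111 mm
L5: ⌊111/2⌋ × 78 = 55 × 78 mm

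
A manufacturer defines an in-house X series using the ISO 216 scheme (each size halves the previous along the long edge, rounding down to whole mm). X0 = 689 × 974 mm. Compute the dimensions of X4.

X1 = 487 × 689 mm (from X0 by 1 halving).
X2: ⌊689/2⌋ × 487 = 344 × 487 mm
X3: ⌊487/2⌋ × 344 = 243 × 344 mm
X4: ⌊344/2⌋ × 243 = 172 × 243 mm

172 × 243 mm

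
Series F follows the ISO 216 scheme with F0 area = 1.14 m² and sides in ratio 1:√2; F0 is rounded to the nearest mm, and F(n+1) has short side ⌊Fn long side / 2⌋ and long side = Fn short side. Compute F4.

224 × 317 mm

Let F0's short side be w mm. w · w√2 = 1.14 m² = 1,140,000 mm², so w ≈ 897.8 mm and w√2 ≈ 1269.7 mm → F0 = 898 × 1270 mm.
F1: ⌊1270/2⌋ × 898 = 635 × 898 mm
F2: ⌊898/2⌋ × 635 = 449 × 635 mm
F3: ⌊635/2⌋ × 449 = 317 × 449 mm
F4: ⌊449/2⌋ × 317 = 224 × 317 mm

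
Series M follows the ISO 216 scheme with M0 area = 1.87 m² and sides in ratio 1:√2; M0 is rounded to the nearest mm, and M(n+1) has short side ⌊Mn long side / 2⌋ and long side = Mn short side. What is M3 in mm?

Let M0's short side be w mm. w · w√2 = 1.87 m² = 1,870,000 mm², so w ≈ 1149.9 mm and w√2 ≈ 1626.2 mm → M0 = 1150 × 1626 mm.
M1: ⌊1626/2⌋ × 1150 = 813 × 1150 mm
M2: ⌊1150/2⌋ × 813 = 575 × 813 mm
M3: ⌊813/2⌋ × 575 = 406 × 575 mm

406 × 575 mm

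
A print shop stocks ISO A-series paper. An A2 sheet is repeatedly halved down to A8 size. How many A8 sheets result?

64

A2 = 420 × 594 mm; A8 = 52 × 74 mm.
Each halving step doubles the count; 6 steps from A2 to A8.
2^6 = 64.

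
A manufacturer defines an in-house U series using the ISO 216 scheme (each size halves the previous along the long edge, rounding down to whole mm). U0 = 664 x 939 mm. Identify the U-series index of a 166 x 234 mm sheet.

U4

U0: 664 × 939 mm
U1: 469 × 664 mm
U2: 332 × 469 mm
U3: 234 × 332 mm
U4: 166 × 234 mm
U5: 117 × 166 mm
→ matches U4.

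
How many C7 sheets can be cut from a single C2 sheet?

32

Each ISO step halves the sheet: 1 × C2 → 2 × C3 → 4 × C4 → 8 × C5 → …
From C2 to C7 is 5 halving steps: 2^5 = 32.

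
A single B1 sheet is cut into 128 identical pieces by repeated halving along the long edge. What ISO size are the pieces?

B8

128 = 2^7, so 7 halving steps.
B1 → B2 → … → B8 after 7 steps.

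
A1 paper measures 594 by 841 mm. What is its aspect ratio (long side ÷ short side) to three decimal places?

841 / 594 = 1.416
ISO 216 targets √2 ≈ 1.414; the +0.002 deviation is from mm rounding.

1.416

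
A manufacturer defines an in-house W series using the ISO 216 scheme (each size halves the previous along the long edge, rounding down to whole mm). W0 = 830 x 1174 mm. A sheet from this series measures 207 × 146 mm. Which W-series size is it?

W5

W0: 830 × 1174 mm
W1: 587 × 830 mm
W2: 415 × 587 mm
W3: 293 × 415 mm
W4: 207 × 293 mm
W5: 146 × 207 mm
W6: 103 × 146 mm
→ matches W5.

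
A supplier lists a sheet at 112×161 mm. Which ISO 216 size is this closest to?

C6 (114 × 162 mm)

Aspect ratio 161/112 ≈ 1.438 (ISO target is √2 ≈ 1.414).
In the C-series (envelope sizes, between A and B): C6 = 114 × 162 mm.
Off by 3 mm total — nearest standard size.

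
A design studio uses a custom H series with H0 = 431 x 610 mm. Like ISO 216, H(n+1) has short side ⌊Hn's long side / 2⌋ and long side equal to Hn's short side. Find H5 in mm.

76 × 107 mm

H1: ⌊610/2⌋ × 431 = 305 × 431 mm
H2: ⌊431/2⌋ × 305 = 215 × 305 mm
H3: ⌊305/2⌋ × 215 = 152 × 215 mm
H4: ⌊215/2⌋ × 152 = 107 × 152 mm
H5: ⌊152/2⌋ × 107 = 76 × 107 mm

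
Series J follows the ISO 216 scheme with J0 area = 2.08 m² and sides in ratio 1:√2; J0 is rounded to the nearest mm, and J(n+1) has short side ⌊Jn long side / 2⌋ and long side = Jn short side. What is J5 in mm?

Let J0's short side be w mm. w · w√2 = 2.08 m² = 2,080,000 mm², so w ≈ 1212.8 mm and w√2 ≈ 1715.1 mm → J0 = 1213 × 1715 mm.
J1: ⌊1715/2⌋ × 1213 = 857 × 1213 mm
J2: ⌊1213/2⌋ × 857 = 606 × 857 mm
J3: ⌊857/2⌋ × 606 = 428 × 606 mm
J4: ⌊606/2⌋ × 428 = 303 × 428 mm
J5: ⌊428/2⌋ × 303 = 214 × 303 mm

214 × 303 mm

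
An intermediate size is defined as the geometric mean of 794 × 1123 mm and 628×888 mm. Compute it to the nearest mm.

Short side: √(794 · 628) = √498632 ≈ 706.1 → 706 mm
Long side: √(1123 · 888) = √997224 ≈ 998.6 → 999 mm

706 × 999 mm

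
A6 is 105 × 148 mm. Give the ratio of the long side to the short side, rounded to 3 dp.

148 / 105 = 1.410
ISO 216 targets √2 ≈ 1.414; the -0.005 deviation is from mm rounding.

1.410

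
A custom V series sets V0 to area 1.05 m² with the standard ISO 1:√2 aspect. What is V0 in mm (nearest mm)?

Let the short side be w mm. Then w · w√2 = 1.05 m² = 1,050,000 mm².
w² = 1,050,000/√2, so w ≈ 861.7 mm; long side = w√2 ≈ 1218.6 mm.

862 × 1219 mm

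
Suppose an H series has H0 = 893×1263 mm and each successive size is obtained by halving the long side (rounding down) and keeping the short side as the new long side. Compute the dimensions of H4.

223 × 315 mm

H1: ⌊1263/2⌋ × 893 = 631 × 893 mm
H2: ⌊893/2⌋ × 631 = 446 × 631 mm
H3: ⌊631/2⌋ × 446 = 315 × 446 mm
H4: ⌊446/2⌋ × 315 = 223 × 315 mm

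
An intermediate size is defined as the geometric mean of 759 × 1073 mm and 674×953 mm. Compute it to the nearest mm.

Short side: √(759 · 674) = √511566 ≈ 715.2 → 715 mm
Long side: √(1073 · 953) = √1022569 ≈ 1011.2 → 1011 mm

715 × 1011 mm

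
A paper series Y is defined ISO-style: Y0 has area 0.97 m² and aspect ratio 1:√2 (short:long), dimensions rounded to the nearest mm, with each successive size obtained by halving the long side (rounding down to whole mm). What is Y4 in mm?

207 × 292 mm

Let Y0's short side be w mm. w · w√2 = 0.97 m² = 970,000 mm², so w ≈ 828.2 mm and w√2 ≈ 1171.2 mm → Y0 = 828 × 1171 mm.
Y1: ⌊1171/2⌋ × 828 = 585 × 828 mm
Y2: ⌊828/2⌋ × 585 = 414 × 585 mm
Y3: ⌊585/2⌋ × 414 = 292 × 414 mm
Y4: ⌊414/2⌋ × 292 = 207 × 292 mm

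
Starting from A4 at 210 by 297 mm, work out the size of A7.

A5: ⌊297/2⌋ × 210 = 148 × 210 mm
A6: ⌊210/2⌋ × 148 = 105 × 148 mm
A7: ⌊148/2⌋ × 105 = 74 × 105 mm

74 × 105 mm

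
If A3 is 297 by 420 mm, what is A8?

52 × 74 mm

A4: ⌊420/2⌋ × 297 = 210 × 297 mm
A5: ⌊297/2⌋ × 210 = 148 × 210 mm
A6: ⌊210/2⌋ × 148 = 105 × 148 mm
A7: ⌊148/2⌋ × 105 = 74 × 105 mm
A8: ⌊105/2⌋ × 74 = 52 × 74 mm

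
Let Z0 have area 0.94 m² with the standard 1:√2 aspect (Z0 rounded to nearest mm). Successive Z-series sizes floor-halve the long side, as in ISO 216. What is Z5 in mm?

144 × 203 mm

Let Z0's short side be w mm. w · w√2 = 0.94 m² = 940,000 mm², so w ≈ 815.3 mm and w√2 ≈ 1153.0 mm → Z0 = 815 × 1153 mm.
Z1: ⌊1153/2⌋ × 815 = 576 × 815 mm
Z2: ⌊815/2⌋ × 576 = 407 × 576 mm
Z3: ⌊576/2⌋ × 407 = 288 × 407 mm
Z4: ⌊407/2⌋ × 288 = 203 × 288 mm
Z5: ⌊288/2⌋ × 203 = 144 × 203 mm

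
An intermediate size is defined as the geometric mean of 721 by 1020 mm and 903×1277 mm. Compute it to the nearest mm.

807 × 1141 mm

Short side: √(721 · 903) = √651063 ≈ 806.9 → 807 mm
Long side: √(1020 · 1277) = √1302540 ≈ 1141.3 → 1141 mm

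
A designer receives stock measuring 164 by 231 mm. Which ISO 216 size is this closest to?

Aspect ratio 231/164 ≈ 1.409 — close to the ISO √2 ≈ 1.414.
In the C-series (envelope sizes, between A and B): C5 = 162 × 229 mm.
Off by 4 mm total — nearest standard size.

C5 (162 × 229 mm)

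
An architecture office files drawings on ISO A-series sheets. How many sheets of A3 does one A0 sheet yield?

Each ISO step halves the sheet: 1 × A0 → 2 × A1 → 4 × A2 → 8 × A3
From A0 to A3 is 3 halving steps: 2^3 = 8.

8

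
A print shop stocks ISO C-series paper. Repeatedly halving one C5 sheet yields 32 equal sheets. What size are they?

C10

32 = 2^5, so 5 halving steps.
C5 → C6 → … → C10 after 5 steps.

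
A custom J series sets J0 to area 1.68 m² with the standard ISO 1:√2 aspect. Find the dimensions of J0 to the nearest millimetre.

1090 × 1541 mm

Let the short side be w mm. Then w · w√2 = 1.68 m² = 1,680,000 mm².
w² = 1,680,000/√2, so w ≈ 1089.9 mm; long side = w√2 ≈ 1541.4 mm.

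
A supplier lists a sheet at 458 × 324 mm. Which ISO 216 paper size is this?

C3 (324 × 458 mm)

Aspect ratio 458/324 ≈ 1.414 — close to the ISO √2 ≈ 1.414.
In the C-series (envelope sizes, between A and B): C3 = 324 × 458 mm.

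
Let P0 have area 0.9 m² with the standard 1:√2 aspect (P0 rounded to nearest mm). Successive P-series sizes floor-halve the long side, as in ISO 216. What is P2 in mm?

Let P0's short side be w mm. w · w√2 = 0.9 m² = 900,000 mm², so w ≈ 797.7 mm and w√2 ≈ 1128.2 mm → P0 = 798 × 1128 mm.
P1: ⌊1128/2⌋ × 798 = 564 × 798 mm
P2: ⌊798/2⌋ × 564 = 399 × 564 mm

399 × 564 mm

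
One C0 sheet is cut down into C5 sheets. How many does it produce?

32

Each ISO step halves the sheet: 1 × C0 → 2 × C1 → 4 × C2 → 8 × C3 → …
From C0 to C5 is 5 halving steps: 2^5 = 32.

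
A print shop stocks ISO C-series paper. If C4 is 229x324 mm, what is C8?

C5: ⌊324/2⌋ × 229 = 162 × 229 mm
C6: ⌊229/2⌋ × 162 = 114 × 162 mm
C7: ⌊162/2⌋ × 114 = 81 × 114 mm
C8: ⌊114/2⌋ × 81 = 57 × 81 mm

57 × 81 mm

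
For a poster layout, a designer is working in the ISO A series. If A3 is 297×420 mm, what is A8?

52 × 74 mm

A4: ⌊420/2⌋ × 297 = 210 × 297 mm
A5: ⌊297/2⌋ × 210 = 148 × 210 mm
A6: ⌊210/2⌋ × 148 = 105 × 148 mm
A7: ⌊148/2⌋ × 105 = 74 × 105 mm
A8: ⌊105/2⌋ × 74 = 52 × 74 mm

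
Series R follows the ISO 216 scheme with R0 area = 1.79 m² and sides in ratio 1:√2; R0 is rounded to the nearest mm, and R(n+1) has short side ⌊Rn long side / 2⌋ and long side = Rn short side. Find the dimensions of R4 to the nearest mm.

281 × 397 mm

Let R0's short side be w mm. w · w√2 = 1.79 m² = 1,790,000 mm², so w ≈ 1125.0 mm and w√2 ≈ 1591.1 mm → R0 = 1125 × 1591 mm.
R1: ⌊1591/2⌋ × 1125 = 795 × 1125 mm
R2: ⌊1125/2⌋ × 795 = 562 × 795 mm
R3: ⌊795/2⌋ × 562 = 397 × 562 mm
R4: ⌊562/2⌋ × 397 = 281 × 397 mm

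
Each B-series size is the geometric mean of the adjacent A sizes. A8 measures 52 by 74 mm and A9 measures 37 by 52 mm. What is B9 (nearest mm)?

44 × 62 mm

Short side: √(52 · 37) = √1924 ≈ 43.9 → 44 mm
Long side: √(74 · 52) = √3848 ≈ 62.0 → 62 mm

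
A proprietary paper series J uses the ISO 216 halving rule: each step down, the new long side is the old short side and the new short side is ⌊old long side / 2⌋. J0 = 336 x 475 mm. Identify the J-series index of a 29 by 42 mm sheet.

J0: 336 × 475 mm
J1: 237 × 336 mm
J2: 168 × 237 mm
J3: 118 × 168 mm
J4: 84 × 118 mm
J5: 59 × 84 mm
J6: 42 × 59 mm
J7: 29 × 42 mm
J8: 21 × 29 mm
→ matches J7.

J7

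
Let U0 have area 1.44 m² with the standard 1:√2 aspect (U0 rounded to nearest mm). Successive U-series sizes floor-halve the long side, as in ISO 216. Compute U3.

Let U0's short side be w mm. w · w√2 = 1.44 m² = 1,440,000 mm², so w ≈ 1009.1 mm and w√2 ≈ 1427.0 mm → U0 = 1009 × 1427 mm.
U1: ⌊1427/2⌋ × 1009 = 713 × 1009 mm
U2: ⌊1009/2⌋ × 713 = 504 × 713 mm
U3: ⌊713/2⌋ × 504 = 356 × 504 mm

356 × 504 mm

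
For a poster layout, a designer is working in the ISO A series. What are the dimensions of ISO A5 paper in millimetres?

148 × 210 mm

A0 = 841 × 1189 mm (A0 has area 1 m², aspect 1:√2).
A1: ⌊1189/2⌋ × 841 = 594 × 841 mm
A2: ⌊841/2⌋ × 594 = 420 × 594 mm
A3: ⌊594/2⌋ × 420 = 297 × 420 mm
A4: ⌊420/2⌋ × 297 = 210 × 297 mm
A5: ⌊297/2⌋ × 210 = 148 × 210 mm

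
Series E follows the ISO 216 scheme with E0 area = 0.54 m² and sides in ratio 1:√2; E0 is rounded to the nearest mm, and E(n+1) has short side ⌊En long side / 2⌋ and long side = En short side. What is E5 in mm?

Let E0's short side be w mm. w · w√2 = 0.54 m² = 540,000 mm², so w ≈ 617.9 mm and w√2 ≈ 873.9 mm → E0 = 618 × 874 mm.
E1: ⌊874/2⌋ × 618 = 437 × 618 mm
E2: ⌊618/2⌋ × 437 = 309 × 437 mm
E3: ⌊437/2⌋ × 309 = 218 × 309 mm
E4: ⌊309/2⌋ × 218 = 154 × 218 mm
E5: ⌊218/2⌋ × 154 = 109 × 154 mm

109 × 154 mm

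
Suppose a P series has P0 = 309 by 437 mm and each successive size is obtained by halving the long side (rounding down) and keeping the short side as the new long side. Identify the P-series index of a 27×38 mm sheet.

P7

P0: 309 × 437 mm
P1: 218 × 309 mm
P2: 154 × 218 mm
P3: 109 × 154 mm
P4: 77 × 109 mm
P5: 54 × 77 mm
P6: 38 × 54 mm
P7: 27 × 38 mm
P8: 19 × 27 mm
→ matches P7.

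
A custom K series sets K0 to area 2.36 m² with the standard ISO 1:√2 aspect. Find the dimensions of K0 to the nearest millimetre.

1292 × 1827 mm

Let the short side be w mm. Then w · w√2 = 2.36 m² = 2,360,000 mm².
w² = 2,360,000/√2, so w ≈ 1291.8 mm; long side = w√2 ≈ 1826.9 mm.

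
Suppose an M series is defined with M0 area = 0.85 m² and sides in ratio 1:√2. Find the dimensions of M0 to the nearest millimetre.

775 × 1096 mm

Let the short side be w mm. Then w · w√2 = 0.85 m² = 850,000 mm².
w² = 850,000/√2, so w ≈ 775.3 mm; long side = w√2 ≈ 1096.4 mm.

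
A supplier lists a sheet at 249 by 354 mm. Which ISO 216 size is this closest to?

B4 (250 × 353 mm)

Aspect ratio 354/249 ≈ 1.422 — close to the ISO √2 ≈ 1.414.
In the B-series (B0 = 1000 × 1414 mm): B4 = 250 × 353 mm.
Off by 2 mm total — nearest standard size.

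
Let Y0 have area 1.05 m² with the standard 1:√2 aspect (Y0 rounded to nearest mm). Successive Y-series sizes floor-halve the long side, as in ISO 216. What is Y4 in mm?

215 × 304 mm

Let Y0's short side be w mm. w · w√2 = 1.05 m² = 1,050,000 mm², so w ≈ 861.7 mm and w√2 ≈ 1218.6 mm → Y0 = 862 × 1219 mm.
Y1: ⌊1219/2⌋ × 862 = 609 × 862 mm
Y2: ⌊862/2⌋ × 609 = 431 × 609 mm
Y3: ⌊609/2⌋ × 431 = 304 × 431 mm
Y4: ⌊431/2⌋ × 304 = 215 × 304 mm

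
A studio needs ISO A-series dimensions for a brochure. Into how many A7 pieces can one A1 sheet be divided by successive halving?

A1 = 594 × 841 mm; A7 = 74 × 105 mm.
Each halving step doubles the count; 6 steps from A1 to A7.
2^6 = 64.

64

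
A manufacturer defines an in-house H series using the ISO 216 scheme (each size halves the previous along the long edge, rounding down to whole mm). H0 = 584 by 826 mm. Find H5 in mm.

103 × 146 mm

H1 = 413 × 584 mm (from H0 by 1 halving).
H2: ⌊584/2⌋ × 413 = 292 × 413 mm
H3: ⌊413/2⌋ × 292 = 206 × 292 mm
H4: ⌊292/2⌋ × 206 = 146 × 206 mm
H5: ⌊206/2⌋ × 146 = 103 × 146 mm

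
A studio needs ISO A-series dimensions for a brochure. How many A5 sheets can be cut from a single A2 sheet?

8

Each ISO step halves the sheet: 1 × A2 → 2 × A3 → 4 × A4 → 8 × A5
From A2 to A5 is 3 halving steps: 2^3 = 8.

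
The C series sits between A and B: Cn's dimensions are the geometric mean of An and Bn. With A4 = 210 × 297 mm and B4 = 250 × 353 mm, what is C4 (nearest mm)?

Short side: √(210 · 250) = √52500 ≈ 229.1 → 229 mm
Long side: √(297 · 353) = √104841 ≈ 323.8 → 324 mm

229 × 324 mm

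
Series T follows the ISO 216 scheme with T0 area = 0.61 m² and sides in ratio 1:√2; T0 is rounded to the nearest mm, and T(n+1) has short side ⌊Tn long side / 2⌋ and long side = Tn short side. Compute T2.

Let T0's short side be w mm. w · w√2 = 0.61 m² = 610,000 mm², so w ≈ 656.8 mm and w√2 ≈ 928.8 mm → T0 = 657 × 929 mm.
T1: ⌊929/2⌋ × 657 = 464 × 657 mm
T2: ⌊657/2⌋ × 464 = 328 × 464 mm

328 × 464 mm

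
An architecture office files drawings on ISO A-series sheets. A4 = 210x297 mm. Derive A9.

A5: ⌊297/2⌋ × 210 = 148 × 210 mm
A6: ⌊210/2⌋ × 148 = 105 × 148 mm
A7: ⌊148/2⌋ × 105 = 74 × 105 mm
A8: ⌊105/2⌋ × 74 = 52 × 74 mm
A9: ⌊74/2⌋ × 52 = 37 × 52 mm

37 × 52 mm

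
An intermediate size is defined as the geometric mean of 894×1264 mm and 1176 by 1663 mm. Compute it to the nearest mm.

1025 × 1450 mm

Short side: √(894 · 1176) = √1051344 ≈ 1025.4 → 1025 mm
Long side: √(1264 · 1663) = √2102032 ≈ 1449.8 → 1450 mm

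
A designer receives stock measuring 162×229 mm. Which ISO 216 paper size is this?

C5 (162 × 229 mm)

Aspect ratio 229/162 ≈ 1.414 — close to the ISO √2 ≈ 1.414.
In the C-series (envelope sizes, between A and B): C5 = 162 × 229 mm.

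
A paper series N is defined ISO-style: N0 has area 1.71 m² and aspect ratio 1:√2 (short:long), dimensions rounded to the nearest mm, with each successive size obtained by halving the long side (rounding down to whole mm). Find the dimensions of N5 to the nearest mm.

194 × 275 mm

Let N0's short side be w mm. w · w√2 = 1.71 m² = 1,710,000 mm², so w ≈ 1099.6 mm and w√2 ≈ 1555.1 mm → N0 = 1100 × 1555 mm.
N1: ⌊1555/2⌋ × 1100 = 777 × 1100 mm
N2: ⌊1100/2⌋ × 777 = 550 × 777 mm
N3: ⌊777/2⌋ × 550 = 388 × 550 mm
N4: ⌊550/2⌋ × 388 = 275 × 388 mm
N5: ⌊388/2⌋ × 275 = 194 × 275 mm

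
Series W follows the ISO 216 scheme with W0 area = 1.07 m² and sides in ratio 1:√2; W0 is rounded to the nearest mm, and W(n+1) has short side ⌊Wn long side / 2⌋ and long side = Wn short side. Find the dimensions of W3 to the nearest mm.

307 × 435 mm

Let W0's short side be w mm. w · w√2 = 1.07 m² = 1,070,000 mm², so w ≈ 869.8 mm and w√2 ≈ 1230.1 mm → W0 = 870 × 1230 mm.
W1: ⌊1230/2⌋ × 870 = 615 × 870 mm
W2: ⌊870/2⌋ × 615 = 435 × 615 mm
W3: ⌊615/2⌋ × 435 = 307 × 435 mm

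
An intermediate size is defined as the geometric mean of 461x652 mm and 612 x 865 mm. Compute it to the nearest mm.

531 × 751 mm

Short side: √(461 · 612) = √282132 ≈ 531.2 → 531 mm
Long side: √(652 · 865) = √563980 ≈ 751.0 → 751 mm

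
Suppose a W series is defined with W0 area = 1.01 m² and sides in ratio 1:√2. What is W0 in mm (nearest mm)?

Let the short side be w mm. Then w · w√2 = 1.01 m² = 1,010,000 mm².
w² = 1,010,000/√2, so w ≈ 845.1 mm; long side = w√2 ≈ 1195.1 mm.

845 × 1195 mm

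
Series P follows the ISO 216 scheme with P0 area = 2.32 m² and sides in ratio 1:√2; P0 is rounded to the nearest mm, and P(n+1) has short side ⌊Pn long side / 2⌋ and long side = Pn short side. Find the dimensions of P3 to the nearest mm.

Let P0's short side be w mm. w · w√2 = 2.32 m² = 2,320,000 mm², so w ≈ 1280.8 mm and w√2 ≈ 1811.3 mm → P0 = 1281 × 1811 mm.
P1: ⌊1811/2⌋ × 1281 = 905 × 1281 mm
P2: ⌊1281/2⌋ × 905 = 640 × 905 mm
P3: ⌊905/2⌋ × 640 = 452 × 640 mm

452 × 640 mm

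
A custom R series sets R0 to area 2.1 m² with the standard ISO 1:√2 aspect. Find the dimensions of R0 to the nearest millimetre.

Let the short side be w mm. Then w · w√2 = 2.1 m² = 2,100,000 mm².
w² = 2,100,000/√2, so w ≈ 1218.6 mm; long side = w√2 ≈ 1723.3 mm.

1219 × 1723 mm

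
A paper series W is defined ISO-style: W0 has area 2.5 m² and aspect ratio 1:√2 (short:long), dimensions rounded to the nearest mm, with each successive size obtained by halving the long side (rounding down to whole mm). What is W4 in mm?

Let W0's short side be w mm. w · w√2 = 2.5 m² = 2,500,000 mm², so w ≈ 1329.6 mm and w√2 ≈ 1880.3 mm → W0 = 1330 × 1880 mm.
W1: ⌊1880/2⌋ × 1330 = 940 × 1330 mm
W2: ⌊1330/2⌋ × 940 = 665 × 940 mm
W3: ⌊940/2⌋ × 665 = 470 × 665 mm
W4: ⌊665/2⌋ × 470 = 332 × 470 mm

332 × 470 mm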